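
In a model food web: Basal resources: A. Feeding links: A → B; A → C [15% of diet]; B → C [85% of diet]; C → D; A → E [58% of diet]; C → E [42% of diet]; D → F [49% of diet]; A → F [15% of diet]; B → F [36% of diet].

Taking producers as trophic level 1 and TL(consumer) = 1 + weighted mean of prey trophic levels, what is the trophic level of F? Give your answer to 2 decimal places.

B: 1 + 1 = 2
C: 1 + (0.15×1 + 0.85×2) = 2.85
D: 1 + 2.85 = 3.85
E: 1 + (0.58×1 + 0.42×2.85) = 2.777
F: 1 + (0.49×3.85 + 0.15×1 + 0.36×2) = 3.7565

3.76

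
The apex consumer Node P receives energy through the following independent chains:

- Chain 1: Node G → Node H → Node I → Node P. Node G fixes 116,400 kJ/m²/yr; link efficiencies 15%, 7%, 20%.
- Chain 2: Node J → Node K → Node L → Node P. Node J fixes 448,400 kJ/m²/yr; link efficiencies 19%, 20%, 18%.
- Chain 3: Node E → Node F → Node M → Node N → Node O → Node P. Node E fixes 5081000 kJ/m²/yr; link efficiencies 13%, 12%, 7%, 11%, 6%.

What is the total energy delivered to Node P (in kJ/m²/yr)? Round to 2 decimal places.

Chain 1: 116400 × 0.15 × 0.07 × 0.2 = 244.44 kJ/m²/yr
Chain 2: 448400 × 0.19 × 0.2 × 0.18 = 3067.056 kJ/m²/yr
Chain 3: 5081000 × 0.13 × 0.12 × 0.07 × 0.11 × 0.06 = 36.6197832 kJ/m²/yr
Total at Node P: 244.44 + 3067.056 + 36.6197832 = 3348.1157832 kJ/m²/yr

3348.12 kJ/m²/yr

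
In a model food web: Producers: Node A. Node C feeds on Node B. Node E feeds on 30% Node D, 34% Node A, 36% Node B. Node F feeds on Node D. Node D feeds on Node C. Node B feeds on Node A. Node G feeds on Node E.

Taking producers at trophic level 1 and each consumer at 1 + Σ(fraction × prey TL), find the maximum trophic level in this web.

Node B: 1 + 1 = 2
Node C: 1 + 2 = 3
Node D: 1 + 3 = 4
Node E: 1 + (0.3×4 + 0.34×1 + 0.36×2) = 3.26
Node F: 1 + 4 = 5
Node G: 1 + 3.26 = 4.26

5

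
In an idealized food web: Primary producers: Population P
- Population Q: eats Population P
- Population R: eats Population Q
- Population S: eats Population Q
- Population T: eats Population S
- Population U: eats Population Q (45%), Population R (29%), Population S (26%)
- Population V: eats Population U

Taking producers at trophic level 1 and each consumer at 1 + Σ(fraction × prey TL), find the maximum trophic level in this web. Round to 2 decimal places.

Population Q: 1 + 1 = 2
Population R: 1 + 2 = 3
Population S: 1 + 2 = 3
Population T: 1 + 3 = 4
Population U: 1 + (0.45×2 + 0.29×3 + 0.26×3) = 3.55
Population V: 1 + 3.55 = 4.55

4.55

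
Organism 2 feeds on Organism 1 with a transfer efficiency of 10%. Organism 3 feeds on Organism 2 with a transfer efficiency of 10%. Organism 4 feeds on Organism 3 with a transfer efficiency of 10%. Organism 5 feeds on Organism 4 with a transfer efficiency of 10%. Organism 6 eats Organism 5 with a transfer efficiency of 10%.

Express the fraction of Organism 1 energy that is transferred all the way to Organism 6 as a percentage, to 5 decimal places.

Product of link efficiencies: 0.1 × 0.1 × 0.1 × 0.1 × 0.1 = 0.00001
As a percentage: 0.00001 × 100 = 0.00100%

0.00100%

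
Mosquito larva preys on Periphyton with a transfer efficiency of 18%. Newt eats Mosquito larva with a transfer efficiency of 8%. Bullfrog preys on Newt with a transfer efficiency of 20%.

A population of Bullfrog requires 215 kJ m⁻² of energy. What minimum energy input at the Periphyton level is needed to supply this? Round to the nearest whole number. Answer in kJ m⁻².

74653 kJ m⁻²

Cumulative transfer efficiency: 0.18 × 0.08 × 0.2 = 0.00288
Periphyton energy = 215 / 0.00288 = 74653 kJ m⁻²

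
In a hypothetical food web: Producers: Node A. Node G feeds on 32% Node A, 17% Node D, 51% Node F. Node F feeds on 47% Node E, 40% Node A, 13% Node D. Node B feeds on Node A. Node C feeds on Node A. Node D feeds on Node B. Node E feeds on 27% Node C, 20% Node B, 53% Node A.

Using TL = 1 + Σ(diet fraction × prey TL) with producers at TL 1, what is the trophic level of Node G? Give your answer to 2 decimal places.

Node B: 1 + 1 = 2
Node C: 1 + 1 = 2
Node D: 1 + 2 = 3
Node E: 1 + (0.27×2 + 0.2×2 + 0.53×1) = 2.47
Node F: 1 + (0.47×2.47 + 0.4×1 + 0.13×3) = 2.9509
Node G: 1 + (0.32×1 + 0.17×3 + 0.51×2.9509) = 3.334959

3.33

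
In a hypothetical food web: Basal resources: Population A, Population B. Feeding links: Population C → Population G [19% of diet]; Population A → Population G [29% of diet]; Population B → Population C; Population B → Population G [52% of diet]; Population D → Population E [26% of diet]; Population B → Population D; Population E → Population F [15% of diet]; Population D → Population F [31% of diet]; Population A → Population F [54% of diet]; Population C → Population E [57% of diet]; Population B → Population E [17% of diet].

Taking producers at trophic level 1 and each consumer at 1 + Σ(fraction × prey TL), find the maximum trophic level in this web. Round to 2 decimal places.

Population C: 1 + 1 = 2
Population D: 1 + 1 = 2
Population E: 1 + (0.57×2 + 0.26×2 + 0.17×1) = 2.83
Population F: 1 + (0.54×1 + 0.31×2 + 0.15×2.83) = 2.5845
Population G: 1 + (0.52×1 + 0.19×2 + 0.29×1) = 2.19

2.83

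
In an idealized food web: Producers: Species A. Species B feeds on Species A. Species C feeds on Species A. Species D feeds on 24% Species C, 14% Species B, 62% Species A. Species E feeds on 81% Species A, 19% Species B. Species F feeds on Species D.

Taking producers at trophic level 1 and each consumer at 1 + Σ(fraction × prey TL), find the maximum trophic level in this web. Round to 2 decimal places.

Species B: 1 + 1 = 2
Species C: 1 + 1 = 2
Species D: 1 + (0.24×2 + 0.14×2 + 0.62×1) = 2.38
Species E: 1 + (0.81×1 + 0.19×2) = 2.19
Species F: 1 + 2.38 = 3.38

3.38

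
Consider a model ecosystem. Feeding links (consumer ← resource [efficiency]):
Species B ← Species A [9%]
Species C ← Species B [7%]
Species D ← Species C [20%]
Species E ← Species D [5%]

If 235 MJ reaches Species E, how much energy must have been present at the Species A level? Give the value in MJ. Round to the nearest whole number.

3730159 MJ

Cumulative transfer efficiency: 0.09 × 0.07 × 0.2 × 0.05 = 0.000063
Species A energy = 235 / 0.000063 = 3730159 MJ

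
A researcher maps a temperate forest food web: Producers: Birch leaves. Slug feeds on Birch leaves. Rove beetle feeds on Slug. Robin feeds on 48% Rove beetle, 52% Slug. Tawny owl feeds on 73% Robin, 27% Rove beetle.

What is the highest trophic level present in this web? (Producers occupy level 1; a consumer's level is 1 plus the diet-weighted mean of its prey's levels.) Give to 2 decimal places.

4.35

Slug: 1 + 1 = 2
Rove beetle: 1 + 2 = 3
Robin: 1 + (0.48×3 + 0.52×2) = 3.48
Tawny owl: 1 + (0.73×3.48 + 0.27×3) = 4.3504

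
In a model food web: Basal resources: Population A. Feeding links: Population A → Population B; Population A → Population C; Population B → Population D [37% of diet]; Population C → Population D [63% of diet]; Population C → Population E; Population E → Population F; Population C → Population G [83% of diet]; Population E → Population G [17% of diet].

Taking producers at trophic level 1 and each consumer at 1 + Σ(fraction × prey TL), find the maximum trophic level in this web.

4

Population B: 1 + 1 = 2
Population C: 1 + 1 = 2
Population D: 1 + (0.37×2 + 0.63×2) = 3
Population E: 1 + 2 = 3
Population F: 1 + 3 = 4
Population G: 1 + (0.83×2 + 0.17×3) = 3.17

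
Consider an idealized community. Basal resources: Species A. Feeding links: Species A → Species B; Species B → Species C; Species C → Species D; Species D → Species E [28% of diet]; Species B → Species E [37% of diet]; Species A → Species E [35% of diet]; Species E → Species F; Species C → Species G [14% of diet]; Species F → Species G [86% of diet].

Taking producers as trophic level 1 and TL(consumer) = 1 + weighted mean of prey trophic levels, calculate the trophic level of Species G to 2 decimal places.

Species B: 1 + 1 = 2
Species C: 1 + 2 = 3
Species D: 1 + 3 = 4
Species E: 1 + (0.28×4 + 0.37×2 + 0.35×1) = 3.21
Species F: 1 + 3.21 = 4.21
Species G: 1 + (0.14×3 + 0.86×4.21) = 5.0406

5.04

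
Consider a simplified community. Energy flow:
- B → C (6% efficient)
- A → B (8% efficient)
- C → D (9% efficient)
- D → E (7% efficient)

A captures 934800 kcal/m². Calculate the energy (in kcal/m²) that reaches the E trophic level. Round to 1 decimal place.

B: 934800 × 0.08 = 74784 kcal/m²
C: 74784 × 0.06 = 4487.04 kcal/m²
D: 4487.04 × 0.09 = 403.8336 kcal/m²
E: 403.8336 × 0.07 = 28.268352 kcal/m²

28.3 kcal/m²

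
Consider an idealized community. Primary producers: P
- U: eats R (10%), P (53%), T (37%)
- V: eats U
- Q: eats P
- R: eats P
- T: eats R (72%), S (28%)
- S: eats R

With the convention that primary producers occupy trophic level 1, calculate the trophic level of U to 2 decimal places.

Q: 1 + 1 = 2
R: 1 + 1 = 2
S: 1 + 2 = 3
T: 1 + (0.72×2 + 0.28×3) = 3.28
U: 1 + (0.1×2 + 0.53×1 + 0.37×3.28) = 2.9436
V: 1 + 2.9436 = 3.9436

2.94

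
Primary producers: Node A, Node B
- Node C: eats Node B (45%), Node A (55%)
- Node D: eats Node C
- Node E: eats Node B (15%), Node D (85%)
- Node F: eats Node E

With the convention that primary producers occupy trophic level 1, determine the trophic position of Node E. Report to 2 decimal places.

3.70

Node C: 1 + (0.45×1 + 0.55×1) = 2
Node D: 1 + 2 = 3
Node E: 1 + (0.15×1 + 0.85×3) = 3.7
Node F: 1 + 3.7 = 4.7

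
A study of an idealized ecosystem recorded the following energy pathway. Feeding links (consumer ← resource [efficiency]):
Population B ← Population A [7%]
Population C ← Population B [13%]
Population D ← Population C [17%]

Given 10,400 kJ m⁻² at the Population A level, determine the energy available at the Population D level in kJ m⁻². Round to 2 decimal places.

16.09 kJ m⁻²

Population B: 10400 × 0.07 = 728 kJ m⁻²
Population C: 728 × 0.13 = 94.64 kJ m⁻²
Population D: 94.64 × 0.17 = 16.0888 kJ m⁻²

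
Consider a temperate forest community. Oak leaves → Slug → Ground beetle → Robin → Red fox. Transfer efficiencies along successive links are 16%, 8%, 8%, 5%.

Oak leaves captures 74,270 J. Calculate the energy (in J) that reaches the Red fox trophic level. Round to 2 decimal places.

Slug: 74270 × 0.16 = 11883.2 J
Ground beetle: 11883.2 × 0.08 = 950.656 J
Robin: 950.656 × 0.08 = 76.05248 J
Red fox: 76.05248 × 0.05 = 3.802624 J

3.80 J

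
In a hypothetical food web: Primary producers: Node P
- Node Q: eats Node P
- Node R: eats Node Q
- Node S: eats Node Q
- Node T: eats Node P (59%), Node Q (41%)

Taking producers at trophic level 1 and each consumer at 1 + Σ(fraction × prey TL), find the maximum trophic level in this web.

3

Node Q: 1 + 1 = 2
Node R: 1 + 2 = 3
Node S: 1 + 2 = 3
Node T: 1 + (0.59×1 + 0.41×2) = 2.41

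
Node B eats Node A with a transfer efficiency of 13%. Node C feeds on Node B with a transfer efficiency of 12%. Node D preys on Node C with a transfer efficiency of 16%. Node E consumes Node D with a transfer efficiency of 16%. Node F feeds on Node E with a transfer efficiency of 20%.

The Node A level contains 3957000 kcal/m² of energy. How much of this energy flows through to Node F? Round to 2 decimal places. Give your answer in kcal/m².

Node B: 3957000 × 0.13 = 514410 kcal/m²
Node C: 514410 × 0.12 = 61729.2 kcal/m²
Node D: 61729.2 × 0.16 = 9876.672 kcal/m²
Node E: 9876.672 × 0.16 = 1580.26752 kcal/m²
Node F: 1580.26752 × 0.2 = 316.053504 kcal/m²

316.05 kcal/m²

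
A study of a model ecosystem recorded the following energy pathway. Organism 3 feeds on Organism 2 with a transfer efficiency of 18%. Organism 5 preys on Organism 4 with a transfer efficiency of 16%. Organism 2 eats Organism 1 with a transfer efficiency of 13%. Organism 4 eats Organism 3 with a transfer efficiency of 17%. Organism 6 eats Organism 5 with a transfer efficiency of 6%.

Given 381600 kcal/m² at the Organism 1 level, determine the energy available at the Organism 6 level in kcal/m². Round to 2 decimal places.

14.57 kcal/m²

Organism 2: 381600 × 0.13 = 49608 kcal/m²
Organism 3: 49608 × 0.18 = 8929.44 kcal/m²
Organism 4: 8929.44 × 0.17 = 1518.0048 kcal/m²
Organism 5: 1518.0048 × 0.16 = 242.880768 kcal/m²
Organism 6: 242.880768 × 0.06 = 14.57284608 kcal/m²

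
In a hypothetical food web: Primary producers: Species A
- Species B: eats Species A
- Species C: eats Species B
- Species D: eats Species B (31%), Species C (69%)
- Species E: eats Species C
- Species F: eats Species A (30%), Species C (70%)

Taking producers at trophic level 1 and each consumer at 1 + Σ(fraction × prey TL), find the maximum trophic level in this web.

Species B: 1 + 1 = 2
Species C: 1 + 2 = 3
Species D: 1 + (0.31×2 + 0.69×3) = 3.69
Species E: 1 + 3 = 4
Species F: 1 + (0.3×1 + 0.7×3) = 3.4

4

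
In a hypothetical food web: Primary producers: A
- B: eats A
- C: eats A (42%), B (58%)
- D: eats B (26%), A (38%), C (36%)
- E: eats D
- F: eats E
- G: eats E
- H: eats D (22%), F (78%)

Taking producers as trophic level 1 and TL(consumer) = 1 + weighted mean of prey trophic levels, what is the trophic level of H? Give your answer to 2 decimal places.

B: 1 + 1 = 2
C: 1 + (0.42×1 + 0.58×2) = 2.58
D: 1 + (0.26×2 + 0.38×1 + 0.36×2.58) = 2.8288
E: 1 + 2.8288 = 3.8288
F: 1 + 3.8288 = 4.8288
G: 1 + 3.8288 = 4.8288
H: 1 + (0.22×2.8288 + 0.78×4.8288) = 5.3888

5.39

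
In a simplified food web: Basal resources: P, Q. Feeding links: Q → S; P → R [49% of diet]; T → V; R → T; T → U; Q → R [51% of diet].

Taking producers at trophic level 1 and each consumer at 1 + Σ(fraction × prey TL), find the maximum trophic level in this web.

R: 1 + (0.49×1 + 0.51×1) = 2
S: 1 + 1 = 2
T: 1 + 2 = 3
U: 1 + 3 = 4
V: 1 + 3 = 4

4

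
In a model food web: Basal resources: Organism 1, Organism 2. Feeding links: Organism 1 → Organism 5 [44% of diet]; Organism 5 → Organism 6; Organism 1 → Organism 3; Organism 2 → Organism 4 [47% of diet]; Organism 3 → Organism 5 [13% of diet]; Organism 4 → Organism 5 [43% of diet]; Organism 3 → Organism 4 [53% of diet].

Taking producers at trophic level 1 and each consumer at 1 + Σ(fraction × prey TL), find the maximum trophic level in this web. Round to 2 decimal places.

3.79

Organism 3: 1 + 1 = 2
Organism 4: 1 + (0.47×1 + 0.53×2) = 2.53
Organism 5: 1 + (0.43×2.53 + 0.44×1 + 0.13×2) = 2.7879
Organism 6: 1 + 2.7879 = 3.7879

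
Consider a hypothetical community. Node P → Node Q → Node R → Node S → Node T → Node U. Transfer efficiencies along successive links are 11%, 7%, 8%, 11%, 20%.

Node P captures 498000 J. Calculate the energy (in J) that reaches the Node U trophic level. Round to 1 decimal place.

Node Q: 498000 × 0.11 = 54780 J
Node R: 54780 × 0.07 = 3834.6 J
Node S: 3834.6 × 0.08 = 306.768 J
Node T: 306.768 × 0.11 = 33.74448 J
Node U: 33.74448 × 0.2 = 6.748896 J

6.7 J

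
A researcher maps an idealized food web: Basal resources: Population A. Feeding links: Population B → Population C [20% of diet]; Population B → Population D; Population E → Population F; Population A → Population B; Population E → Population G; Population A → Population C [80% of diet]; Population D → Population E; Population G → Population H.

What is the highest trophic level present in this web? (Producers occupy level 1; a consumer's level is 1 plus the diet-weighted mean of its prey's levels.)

Population B: 1 + 1 = 2
Population C: 1 + (0.8×1 + 0.2×2) = 2.2
Population D: 1 + 2 = 3
Population E: 1 + 3 = 4
Population F: 1 + 4 = 5
Population G: 1 + 4 = 5
Population H: 1 + 5 = 6

6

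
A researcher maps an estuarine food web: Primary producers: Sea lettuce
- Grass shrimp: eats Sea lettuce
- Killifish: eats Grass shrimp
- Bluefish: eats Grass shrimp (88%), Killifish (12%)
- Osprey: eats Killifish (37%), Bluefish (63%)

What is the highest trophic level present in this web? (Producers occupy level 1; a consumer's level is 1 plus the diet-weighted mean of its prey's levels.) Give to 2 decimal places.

4.08

Grass shrimp: 1 + 1 = 2
Killifish: 1 + 2 = 3
Bluefish: 1 + (0.88×2 + 0.12×3) = 3.12
Osprey: 1 + (0.37×3 + 0.63×3.12) = 4.0756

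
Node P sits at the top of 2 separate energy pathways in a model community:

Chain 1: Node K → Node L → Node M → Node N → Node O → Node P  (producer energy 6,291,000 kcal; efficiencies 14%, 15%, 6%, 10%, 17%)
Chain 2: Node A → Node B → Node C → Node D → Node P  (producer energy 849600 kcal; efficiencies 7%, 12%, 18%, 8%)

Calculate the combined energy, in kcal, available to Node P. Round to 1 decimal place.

237.5 kcal

Chain 1: 6291000 × 0.14 × 0.15 × 0.06 × 0.1 × 0.17 = 134.75322 kcal
Chain 2: 849600 × 0.07 × 0.12 × 0.18 × 0.08 = 102.767616 kcal
Total at Node P: 134.75322 + 102.767616 = 237.520836 kcal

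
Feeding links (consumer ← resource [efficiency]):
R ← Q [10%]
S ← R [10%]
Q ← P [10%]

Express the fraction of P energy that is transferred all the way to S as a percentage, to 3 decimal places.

0.100%

Product of link efficiencies: 0.1 × 0.1 × 0.1 = 0.001
As a percentage: 0.001 × 100 = 0.100%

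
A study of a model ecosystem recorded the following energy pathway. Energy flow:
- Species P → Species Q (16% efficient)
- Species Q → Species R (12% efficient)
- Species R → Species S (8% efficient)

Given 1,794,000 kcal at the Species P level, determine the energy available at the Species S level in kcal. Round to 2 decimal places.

2755.58 kcal

Species Q: 1794000 × 0.16 = 287040 kcal
Species R: 287040 × 0.12 = 34444.8 kcal
Species S: 34444.8 × 0.08 = 2755.584 kcal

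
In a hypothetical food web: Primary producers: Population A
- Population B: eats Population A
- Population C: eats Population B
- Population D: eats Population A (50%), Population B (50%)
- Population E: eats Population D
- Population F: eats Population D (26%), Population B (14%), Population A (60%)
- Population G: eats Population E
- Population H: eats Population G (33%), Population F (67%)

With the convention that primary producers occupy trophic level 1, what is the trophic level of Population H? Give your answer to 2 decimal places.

Population B: 1 + 1 = 2
Population C: 1 + 2 = 3
Population D: 1 + (0.5×1 + 0.5×2) = 2.5
Population E: 1 + 2.5 = 3.5
Population F: 1 + (0.26×2.5 + 0.14×2 + 0.6×1) = 2.53
Population G: 1 + 3.5 = 4.5
Population H: 1 + (0.33×4.5 + 0.67×2.53) = 4.1801

4.18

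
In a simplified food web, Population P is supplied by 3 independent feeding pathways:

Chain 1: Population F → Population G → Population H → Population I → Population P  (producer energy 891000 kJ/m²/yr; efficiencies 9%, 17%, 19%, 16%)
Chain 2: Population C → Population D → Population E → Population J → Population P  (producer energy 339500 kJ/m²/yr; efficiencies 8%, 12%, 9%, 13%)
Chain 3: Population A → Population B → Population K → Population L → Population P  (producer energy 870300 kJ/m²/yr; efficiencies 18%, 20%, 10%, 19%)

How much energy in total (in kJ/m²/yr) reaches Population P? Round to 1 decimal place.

1047.8 kJ/m²/yr

Chain 1: 891000 × 0.09 × 0.17 × 0.19 × 0.16 = 414.42192 kJ/m²/yr
Chain 2: 339500 × 0.08 × 0.12 × 0.09 × 0.13 = 38.13264 kJ/m²/yr
Chain 3: 870300 × 0.18 × 0.2 × 0.1 × 0.19 = 595.2852 kJ/m²/yr
Total at Population P: 414.42192 + 38.13264 + 595.2852 = 1047.83976 kJ/m²/yr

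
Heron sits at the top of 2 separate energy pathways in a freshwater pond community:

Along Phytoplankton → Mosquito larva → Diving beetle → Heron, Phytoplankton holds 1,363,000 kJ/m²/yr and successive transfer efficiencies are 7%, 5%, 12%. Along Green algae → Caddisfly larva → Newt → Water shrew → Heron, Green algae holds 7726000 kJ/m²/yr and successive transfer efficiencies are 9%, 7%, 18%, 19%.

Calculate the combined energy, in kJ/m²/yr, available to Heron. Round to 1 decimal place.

2237.1 kJ/m²/yr

Via Phytoplankton: 1363000 × 0.07 × 0.05 × 0.12 = 572.46 kJ/m²/yr
Via Green algae: 7726000 × 0.09 × 0.07 × 0.18 × 0.19 = 1664.64396 kJ/m²/yr
Total at Heron: 572.46 + 1664.64396 = 2237.10396 kJ/m²/yr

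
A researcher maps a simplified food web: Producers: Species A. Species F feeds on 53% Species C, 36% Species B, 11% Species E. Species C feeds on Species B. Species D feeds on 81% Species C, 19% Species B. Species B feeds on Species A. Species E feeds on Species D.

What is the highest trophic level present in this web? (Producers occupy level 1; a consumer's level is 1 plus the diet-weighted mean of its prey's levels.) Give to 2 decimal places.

Species B: 1 + 1 = 2
Species C: 1 + 2 = 3
Species D: 1 + (0.81×3 + 0.19×2) = 3.81
Species E: 1 + 3.81 = 4.81
Species F: 1 + (0.53×3 + 0.36×2 + 0.11×4.81) = 3.8391

4.81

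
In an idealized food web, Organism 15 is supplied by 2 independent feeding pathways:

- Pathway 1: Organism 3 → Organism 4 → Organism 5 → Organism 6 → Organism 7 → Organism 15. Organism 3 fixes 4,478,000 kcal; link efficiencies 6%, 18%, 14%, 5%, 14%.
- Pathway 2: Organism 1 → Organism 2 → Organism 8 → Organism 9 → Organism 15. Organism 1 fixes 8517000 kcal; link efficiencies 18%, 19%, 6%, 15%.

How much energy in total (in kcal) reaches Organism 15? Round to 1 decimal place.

Pathway 1: 4478000 × 0.06 × 0.18 × 0.14 × 0.05 × 0.14 = 47.395152 kcal
Pathway 2: 8517000 × 0.18 × 0.19 × 0.06 × 0.15 = 2621.5326 kcal
Total at Organism 15: 47.395152 + 2621.5326 = 2668.927752 kcal

2668.9 kcal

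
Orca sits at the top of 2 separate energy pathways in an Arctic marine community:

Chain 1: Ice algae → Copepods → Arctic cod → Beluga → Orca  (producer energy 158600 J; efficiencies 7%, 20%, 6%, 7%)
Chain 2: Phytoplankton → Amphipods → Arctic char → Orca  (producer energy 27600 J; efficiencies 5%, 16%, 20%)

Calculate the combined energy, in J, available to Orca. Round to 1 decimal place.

53.5 J

Chain 1: 158600 × 0.07 × 0.2 × 0.06 × 0.07 = 9.32568 J
Chain 2: 27600 × 0.05 × 0.16 × 0.2 = 44.16 J
Total at Orca: 9.32568 + 44.16 = 53.48568 J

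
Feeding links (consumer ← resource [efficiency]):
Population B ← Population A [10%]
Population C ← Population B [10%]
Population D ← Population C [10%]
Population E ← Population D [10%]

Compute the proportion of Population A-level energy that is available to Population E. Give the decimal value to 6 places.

0.000100

Product of link efficiencies: 0.1 × 0.1 × 0.1 × 0.1 = 0.0001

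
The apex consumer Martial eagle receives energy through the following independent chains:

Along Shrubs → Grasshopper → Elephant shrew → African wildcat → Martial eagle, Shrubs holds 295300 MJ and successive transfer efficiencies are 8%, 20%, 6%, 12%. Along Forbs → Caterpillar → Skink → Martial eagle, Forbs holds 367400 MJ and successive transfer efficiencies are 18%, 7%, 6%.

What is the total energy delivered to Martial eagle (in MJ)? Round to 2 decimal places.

311.77 MJ

Via Shrubs: 295300 × 0.08 × 0.2 × 0.06 × 0.12 = 34.01856 MJ
Via Forbs: 367400 × 0.18 × 0.07 × 0.06 = 277.7544 MJ
Total at Martial eagle: 34.01856 + 277.7544 = 311.77296 MJ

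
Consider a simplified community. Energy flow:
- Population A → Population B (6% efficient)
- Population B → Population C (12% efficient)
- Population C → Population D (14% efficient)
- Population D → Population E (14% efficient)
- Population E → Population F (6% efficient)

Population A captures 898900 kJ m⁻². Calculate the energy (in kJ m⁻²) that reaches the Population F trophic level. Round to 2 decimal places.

Population B: 898900 × 0.06 = 53934 kJ m⁻²
Population C: 53934 × 0.12 = 6472.08 kJ m⁻²
Population D: 6472.08 × 0.14 = 906.0912 kJ m⁻²
Population E: 906.0912 × 0.14 = 126.852768 kJ m⁻²
Population F: 126.852768 × 0.06 = 7.61116608 kJ m⁻²

7.61 kJ m⁻²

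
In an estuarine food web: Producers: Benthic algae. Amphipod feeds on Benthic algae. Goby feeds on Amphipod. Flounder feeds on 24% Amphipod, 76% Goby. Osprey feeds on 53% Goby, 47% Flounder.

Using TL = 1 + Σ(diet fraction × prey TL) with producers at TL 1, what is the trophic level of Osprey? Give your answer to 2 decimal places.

4.36

Amphipod: 1 + 1 = 2
Goby: 1 + 2 = 3
Flounder: 1 + (0.24×2 + 0.76×3) = 3.76
Osprey: 1 + (0.53×3 + 0.47×3.76) = 4.3572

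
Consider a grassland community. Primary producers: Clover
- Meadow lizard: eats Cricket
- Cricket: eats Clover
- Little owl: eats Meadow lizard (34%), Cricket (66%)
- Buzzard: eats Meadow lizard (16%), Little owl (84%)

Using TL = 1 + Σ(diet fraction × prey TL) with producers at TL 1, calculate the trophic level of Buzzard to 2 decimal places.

4.29

Cricket: 1 + 1 = 2
Meadow lizard: 1 + 2 = 3
Little owl: 1 + (0.34×3 + 0.66×2) = 3.34
Buzzard: 1 + (0.16×3 + 0.84×3.34) = 4.2856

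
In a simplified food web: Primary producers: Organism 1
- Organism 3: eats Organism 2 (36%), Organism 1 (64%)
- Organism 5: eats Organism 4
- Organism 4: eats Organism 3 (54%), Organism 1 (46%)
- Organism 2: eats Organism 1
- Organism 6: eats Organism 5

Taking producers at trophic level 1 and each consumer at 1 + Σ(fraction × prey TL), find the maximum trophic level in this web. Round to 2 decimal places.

Organism 2: 1 + 1 = 2
Organism 3: 1 + (0.36×2 + 0.64×1) = 2.36
Organism 4: 1 + (0.54×2.36 + 0.46×1) = 2.7344
Organism 5: 1 + 2.7344 = 3.7344
Organism 6: 1 + 3.7344 = 4.7344

4.73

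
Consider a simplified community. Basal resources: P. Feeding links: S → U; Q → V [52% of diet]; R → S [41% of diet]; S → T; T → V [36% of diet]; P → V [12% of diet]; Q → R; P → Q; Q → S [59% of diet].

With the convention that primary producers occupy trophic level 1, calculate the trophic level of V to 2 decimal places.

Q: 1 + 1 = 2
R: 1 + 2 = 3
S: 1 + (0.41×3 + 0.59×2) = 3.41
T: 1 + 3.41 = 4.41
U: 1 + 3.41 = 4.41
V: 1 + (0.52×2 + 0.36×4.41 + 0.12×1) = 3.7476

3.75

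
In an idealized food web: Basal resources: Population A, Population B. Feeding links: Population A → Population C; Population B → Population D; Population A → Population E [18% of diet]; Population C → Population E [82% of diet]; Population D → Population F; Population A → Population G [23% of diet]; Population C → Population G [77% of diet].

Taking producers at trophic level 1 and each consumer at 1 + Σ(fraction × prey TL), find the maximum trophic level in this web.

Population C: 1 + 1 = 2
Population D: 1 + 1 = 2
Population E: 1 + (0.18×1 + 0.82×2) = 2.82
Population F: 1 + 2 = 3
Population G: 1 + (0.23×1 + 0.77×2) = 2.77

3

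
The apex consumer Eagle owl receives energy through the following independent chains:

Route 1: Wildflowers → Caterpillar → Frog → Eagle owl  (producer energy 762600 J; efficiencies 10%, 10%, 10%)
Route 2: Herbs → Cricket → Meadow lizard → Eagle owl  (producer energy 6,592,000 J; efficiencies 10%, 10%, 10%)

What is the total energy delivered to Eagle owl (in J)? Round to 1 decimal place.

Route 1: 762600 × 0.1 × 0.1 × 0.1 = 762.6 J
Route 2: 6592000 × 0.1 × 0.1 × 0.1 = 6592 J
Total at Eagle owl: 762.6 + 6592 = 7354.6 J

7354.6 J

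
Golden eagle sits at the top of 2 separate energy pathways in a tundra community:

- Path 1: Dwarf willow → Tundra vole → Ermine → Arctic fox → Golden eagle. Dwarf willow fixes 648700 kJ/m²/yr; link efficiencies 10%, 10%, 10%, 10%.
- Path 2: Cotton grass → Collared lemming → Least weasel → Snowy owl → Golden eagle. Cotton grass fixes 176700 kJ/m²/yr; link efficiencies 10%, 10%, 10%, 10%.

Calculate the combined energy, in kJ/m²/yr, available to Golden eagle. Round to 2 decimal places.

Path 1: 648700 × 0.1 × 0.1 × 0.1 × 0.1 = 64.87 kJ/m²/yr
Path 2: 176700 × 0.1 × 0.1 × 0.1 × 0.1 = 17.67 kJ/m²/yr
Total at Golden eagle: 64.87 + 17.67 = 82.54 kJ/m²/yr

82.54 kJ/m²/yr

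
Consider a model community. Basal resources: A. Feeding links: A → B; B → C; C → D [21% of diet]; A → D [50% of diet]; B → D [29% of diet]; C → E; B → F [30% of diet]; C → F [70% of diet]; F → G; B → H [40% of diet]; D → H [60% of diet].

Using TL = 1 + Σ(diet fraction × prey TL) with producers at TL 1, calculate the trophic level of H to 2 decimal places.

3.43

B: 1 + 1 = 2
C: 1 + 2 = 3
D: 1 + (0.21×3 + 0.5×1 + 0.29×2) = 2.71
E: 1 + 3 = 4
F: 1 + (0.3×2 + 0.7×3) = 3.7
G: 1 + 3.7 = 4.7
H: 1 + (0.4×2 + 0.6×2.71) = 3.426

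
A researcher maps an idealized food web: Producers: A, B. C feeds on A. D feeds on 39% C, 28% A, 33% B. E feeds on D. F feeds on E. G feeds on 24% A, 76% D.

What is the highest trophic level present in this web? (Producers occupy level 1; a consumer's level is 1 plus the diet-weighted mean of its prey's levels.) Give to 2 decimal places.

4.39

C: 1 + 1 = 2
D: 1 + (0.39×2 + 0.28×1 + 0.33×1) = 2.39
E: 1 + 2.39 = 3.39
F: 1 + 3.39 = 4.39
G: 1 + (0.24×1 + 0.76×2.39) = 3.0564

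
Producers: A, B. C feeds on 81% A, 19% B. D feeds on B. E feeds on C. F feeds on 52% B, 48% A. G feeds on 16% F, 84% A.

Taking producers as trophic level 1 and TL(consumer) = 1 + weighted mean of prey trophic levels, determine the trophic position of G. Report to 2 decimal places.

C: 1 + (0.81×1 + 0.19×1) = 2
D: 1 + 1 = 2
E: 1 + 2 = 3
F: 1 + (0.52×1 + 0.48×1) = 2
G: 1 + (0.16×2 + 0.84×1) = 2.16

2.16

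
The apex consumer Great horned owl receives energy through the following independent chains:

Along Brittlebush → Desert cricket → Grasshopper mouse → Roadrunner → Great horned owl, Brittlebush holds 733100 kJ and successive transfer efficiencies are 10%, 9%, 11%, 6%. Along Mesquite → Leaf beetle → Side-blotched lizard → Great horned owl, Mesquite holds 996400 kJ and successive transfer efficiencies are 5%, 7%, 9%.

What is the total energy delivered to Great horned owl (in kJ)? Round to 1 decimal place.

357.4 kJ

Via Brittlebush: 733100 × 0.1 × 0.09 × 0.11 × 0.06 = 43.54614 kJ
Via Mesquite: 996400 × 0.05 × 0.07 × 0.09 = 313.866 kJ
Total at Great horned owl: 43.54614 + 313.866 = 357.41214 kJ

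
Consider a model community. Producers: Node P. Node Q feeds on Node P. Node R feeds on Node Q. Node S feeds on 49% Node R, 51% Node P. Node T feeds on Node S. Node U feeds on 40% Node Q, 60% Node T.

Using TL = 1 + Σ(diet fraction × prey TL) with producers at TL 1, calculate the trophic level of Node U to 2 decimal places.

Node Q: 1 + 1 = 2
Node R: 1 + 2 = 3
Node S: 1 + (0.49×3 + 0.51×1) = 2.98
Node T: 1 + 2.98 = 3.98
Node U: 1 + (0.4×2 + 0.6×3.98) = 4.188

4.19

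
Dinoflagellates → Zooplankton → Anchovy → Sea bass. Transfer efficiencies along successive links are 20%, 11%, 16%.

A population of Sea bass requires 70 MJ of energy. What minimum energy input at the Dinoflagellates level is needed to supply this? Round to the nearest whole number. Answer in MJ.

Cumulative transfer efficiency: 0.2 × 0.11 × 0.16 = 0.00352
Dinoflagellates energy = 70 / 0.00352 = 19886 MJ

19886 MJ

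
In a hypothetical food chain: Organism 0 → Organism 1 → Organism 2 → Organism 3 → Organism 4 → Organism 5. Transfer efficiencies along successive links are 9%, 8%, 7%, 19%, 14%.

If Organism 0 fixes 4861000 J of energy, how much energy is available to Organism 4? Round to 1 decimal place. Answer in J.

Organism 1: 4861000 × 0.09 = 437490 J
Organism 2: 437490 × 0.08 = 34999.2 J
Organism 3: 34999.2 × 0.07 = 2449.944 J
Organism 4: 2449.944 × 0.19 = 465.48936 J

465.5 J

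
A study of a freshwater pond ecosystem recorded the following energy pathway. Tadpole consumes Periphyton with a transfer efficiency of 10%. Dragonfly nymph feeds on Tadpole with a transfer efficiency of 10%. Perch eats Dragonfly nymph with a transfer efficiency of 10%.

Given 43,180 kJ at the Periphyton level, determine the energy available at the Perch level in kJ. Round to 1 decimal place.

43.2 kJ

Tadpole: 43180 × 0.1 = 4318 kJ
Dragonfly nymph: 4318 × 0.1 = 431.8 kJ
Perch: 431.8 × 0.1 = 43.18 kJ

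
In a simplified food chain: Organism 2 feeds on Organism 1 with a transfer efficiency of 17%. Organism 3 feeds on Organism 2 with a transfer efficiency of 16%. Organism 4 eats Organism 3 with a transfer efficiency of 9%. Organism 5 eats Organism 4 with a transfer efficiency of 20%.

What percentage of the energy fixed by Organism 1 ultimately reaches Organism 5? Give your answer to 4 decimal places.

Product of link efficiencies: 0.17 × 0.16 × 0.09 × 0.2 = 0.0004896
As a percentage: 0.0004896 × 100 = 0.0490%

0.0490%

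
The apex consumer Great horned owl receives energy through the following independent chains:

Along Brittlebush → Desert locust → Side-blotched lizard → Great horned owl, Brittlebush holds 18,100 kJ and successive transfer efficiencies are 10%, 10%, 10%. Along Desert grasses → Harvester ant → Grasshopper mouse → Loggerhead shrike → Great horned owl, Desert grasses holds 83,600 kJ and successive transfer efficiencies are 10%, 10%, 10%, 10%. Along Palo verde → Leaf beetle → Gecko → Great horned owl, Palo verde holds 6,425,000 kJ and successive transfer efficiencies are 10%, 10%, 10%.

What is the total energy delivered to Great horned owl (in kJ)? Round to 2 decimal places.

Via Brittlebush: 18100 × 0.1 × 0.1 × 0.1 = 18.1 kJ
Via Desert grasses: 83600 × 0.1 × 0.1 × 0.1 × 0.1 = 8.36 kJ
Via Palo verde: 6425000 × 0.1 × 0.1 × 0.1 = 6425 kJ
Total at Great horned owl: 18.1 + 8.36 + 6425 = 6451.46 kJ

6451.46 kJ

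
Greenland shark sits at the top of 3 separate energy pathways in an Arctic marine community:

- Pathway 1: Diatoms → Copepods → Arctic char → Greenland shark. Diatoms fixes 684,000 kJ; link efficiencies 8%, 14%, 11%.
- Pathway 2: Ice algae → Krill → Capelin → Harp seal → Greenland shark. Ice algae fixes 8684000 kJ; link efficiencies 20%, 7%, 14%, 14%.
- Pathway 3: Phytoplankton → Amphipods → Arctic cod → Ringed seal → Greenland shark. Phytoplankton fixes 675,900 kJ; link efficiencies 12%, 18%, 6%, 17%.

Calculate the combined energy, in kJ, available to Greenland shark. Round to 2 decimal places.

3374.49 kJ

Pathway 1: 684000 × 0.08 × 0.14 × 0.11 = 842.688 kJ
Pathway 2: 8684000 × 0.2 × 0.07 × 0.14 × 0.14 = 2382.8896 kJ
Pathway 3: 675900 × 0.12 × 0.18 × 0.06 × 0.17 = 148.914288 kJ
Total at Greenland shark: 842.688 + 2382.8896 + 148.914288 = 3374.491888 kJ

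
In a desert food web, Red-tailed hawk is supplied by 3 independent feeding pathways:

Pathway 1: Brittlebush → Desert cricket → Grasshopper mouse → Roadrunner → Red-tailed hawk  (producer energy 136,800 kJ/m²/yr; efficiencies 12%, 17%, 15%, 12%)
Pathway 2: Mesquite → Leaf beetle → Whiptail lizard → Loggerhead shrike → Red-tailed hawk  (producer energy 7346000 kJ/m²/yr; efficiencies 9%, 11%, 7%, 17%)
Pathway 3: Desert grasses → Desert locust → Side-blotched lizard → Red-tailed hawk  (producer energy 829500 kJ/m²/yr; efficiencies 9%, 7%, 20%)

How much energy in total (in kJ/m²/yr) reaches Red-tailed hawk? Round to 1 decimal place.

1960.8 kJ/m²/yr

Pathway 1: 136800 × 0.12 × 0.17 × 0.15 × 0.12 = 50.23296 kJ/m²/yr
Pathway 2: 7346000 × 0.09 × 0.11 × 0.07 × 0.17 = 865.43226 kJ/m²/yr
Pathway 3: 829500 × 0.09 × 0.07 × 0.2 = 1045.17 kJ/m²/yr
Total at Red-tailed hawk: 50.23296 + 865.43226 + 1045.17 = 1960.83522 kJ/m²/yr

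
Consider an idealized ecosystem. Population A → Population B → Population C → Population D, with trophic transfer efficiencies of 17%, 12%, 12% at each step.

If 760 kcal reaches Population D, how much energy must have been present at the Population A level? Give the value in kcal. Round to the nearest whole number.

Cumulative transfer efficiency: 0.17 × 0.12 × 0.12 = 0.002448
Population A energy = 760 / 0.002448 = 310458 kcal

310458 kcal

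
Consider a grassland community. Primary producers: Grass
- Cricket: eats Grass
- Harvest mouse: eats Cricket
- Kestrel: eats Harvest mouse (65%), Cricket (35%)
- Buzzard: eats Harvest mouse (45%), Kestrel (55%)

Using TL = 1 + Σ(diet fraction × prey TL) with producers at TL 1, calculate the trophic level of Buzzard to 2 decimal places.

Cricket: 1 + 1 = 2
Harvest mouse: 1 + 2 = 3
Kestrel: 1 + (0.65×3 + 0.35×2) = 3.65
Buzzard: 1 + (0.45×3 + 0.55×3.65) = 4.3575

4.36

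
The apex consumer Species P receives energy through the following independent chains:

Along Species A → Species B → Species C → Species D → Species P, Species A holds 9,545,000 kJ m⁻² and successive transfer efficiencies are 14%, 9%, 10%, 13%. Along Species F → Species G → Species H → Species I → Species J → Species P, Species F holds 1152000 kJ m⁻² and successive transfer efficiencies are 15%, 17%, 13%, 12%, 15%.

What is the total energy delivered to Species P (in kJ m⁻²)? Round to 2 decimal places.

1632.21 kJ m⁻²

Via Species A: 9545000 × 0.14 × 0.09 × 0.1 × 0.13 = 1563.471 kJ m⁻²
Via Species F: 1152000 × 0.15 × 0.17 × 0.13 × 0.12 × 0.15 = 68.73984 kJ m⁻²
Total at Species P: 1563.471 + 68.73984 = 1632.21084 kJ m⁻²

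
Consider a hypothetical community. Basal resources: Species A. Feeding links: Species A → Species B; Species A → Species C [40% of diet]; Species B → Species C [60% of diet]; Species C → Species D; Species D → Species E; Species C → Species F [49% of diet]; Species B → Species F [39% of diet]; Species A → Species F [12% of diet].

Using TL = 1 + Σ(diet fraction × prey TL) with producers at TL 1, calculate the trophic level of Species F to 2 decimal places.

Species B: 1 + 1 = 2
Species C: 1 + (0.4×1 + 0.6×2) = 2.6
Species D: 1 + 2.6 = 3.6
Species E: 1 + 3.6 = 4.6
Species F: 1 + (0.49×2.6 + 0.39×2 + 0.12×1) = 3.174

3.17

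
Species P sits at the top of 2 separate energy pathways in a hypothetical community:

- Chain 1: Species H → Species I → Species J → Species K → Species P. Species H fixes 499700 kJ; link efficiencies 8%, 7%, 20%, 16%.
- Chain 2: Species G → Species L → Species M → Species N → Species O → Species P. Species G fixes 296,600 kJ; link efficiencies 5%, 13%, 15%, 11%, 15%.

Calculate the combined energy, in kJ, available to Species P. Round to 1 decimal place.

94.3 kJ

Chain 1: 499700 × 0.08 × 0.07 × 0.2 × 0.16 = 89.54624 kJ
Chain 2: 296600 × 0.05 × 0.13 × 0.15 × 0.11 × 0.15 = 4.7715525 kJ
Total at Species P: 89.54624 + 4.7715525 = 94.3177925 kJ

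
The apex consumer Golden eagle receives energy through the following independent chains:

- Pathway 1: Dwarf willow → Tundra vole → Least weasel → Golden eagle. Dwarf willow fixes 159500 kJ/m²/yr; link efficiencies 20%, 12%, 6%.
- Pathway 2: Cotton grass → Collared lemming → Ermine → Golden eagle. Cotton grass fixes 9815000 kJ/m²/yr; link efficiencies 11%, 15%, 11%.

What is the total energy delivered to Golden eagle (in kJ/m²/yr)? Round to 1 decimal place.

18043.9 kJ/m²/yr

Pathway 1: 159500 × 0.2 × 0.12 × 0.06 = 229.68 kJ/m²/yr
Pathway 2: 9815000 × 0.11 × 0.15 × 0.11 = 17814.225 kJ/m²/yr
Total at Golden eagle: 229.68 + 17814.225 = 18043.905 kJ/m²/yr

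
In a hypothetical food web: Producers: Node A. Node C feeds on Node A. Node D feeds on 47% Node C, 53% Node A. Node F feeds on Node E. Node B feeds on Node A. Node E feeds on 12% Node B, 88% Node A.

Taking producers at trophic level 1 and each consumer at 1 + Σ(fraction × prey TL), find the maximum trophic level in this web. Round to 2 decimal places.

Node B: 1 + 1 = 2
Node C: 1 + 1 = 2
Node D: 1 + (0.47×2 + 0.53×1) = 2.47
Node E: 1 + (0.12×2 + 0.88×1) = 2.12
Node F: 1 + 2.12 = 3.12

3.12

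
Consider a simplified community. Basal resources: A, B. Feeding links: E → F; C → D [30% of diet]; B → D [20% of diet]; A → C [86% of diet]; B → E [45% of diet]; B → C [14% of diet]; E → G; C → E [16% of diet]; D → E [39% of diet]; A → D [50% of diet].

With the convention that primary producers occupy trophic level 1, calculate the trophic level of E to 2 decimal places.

2.67

C: 1 + (0.14×1 + 0.86×1) = 2
D: 1 + (0.5×1 + 0.3×2 + 0.2×1) = 2.3
E: 1 + (0.39×2.3 + 0.45×1 + 0.16×2) = 2.667
F: 1 + 2.667 = 3.667
G: 1 + 2.667 = 3.667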